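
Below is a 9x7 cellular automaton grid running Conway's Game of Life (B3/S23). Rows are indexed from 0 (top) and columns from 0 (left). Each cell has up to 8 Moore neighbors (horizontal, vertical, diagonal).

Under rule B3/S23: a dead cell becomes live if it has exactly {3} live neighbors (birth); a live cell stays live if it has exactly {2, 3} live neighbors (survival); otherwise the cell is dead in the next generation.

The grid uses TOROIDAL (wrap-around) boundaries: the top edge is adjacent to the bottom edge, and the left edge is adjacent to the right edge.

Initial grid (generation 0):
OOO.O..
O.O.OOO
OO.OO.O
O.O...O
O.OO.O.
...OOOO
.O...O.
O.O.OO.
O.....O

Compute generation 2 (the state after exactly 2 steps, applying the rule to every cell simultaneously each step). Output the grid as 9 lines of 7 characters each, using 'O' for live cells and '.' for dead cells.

Answer: .......
...O...
.......
.......
O.O....
...O..O
..OOO..
O.O.OOO
.O..O..

Derivation:
Simulating step by step:
Generation 0 (given above): 33 live cells
Generation 1: 16 live cells
..O.O..
.......
....O..
.......
O.O....
OO.O...
OOO....
O...OO.
..O.O..
Generation 2: 15 live cells
(generation 2 grid is the final answer)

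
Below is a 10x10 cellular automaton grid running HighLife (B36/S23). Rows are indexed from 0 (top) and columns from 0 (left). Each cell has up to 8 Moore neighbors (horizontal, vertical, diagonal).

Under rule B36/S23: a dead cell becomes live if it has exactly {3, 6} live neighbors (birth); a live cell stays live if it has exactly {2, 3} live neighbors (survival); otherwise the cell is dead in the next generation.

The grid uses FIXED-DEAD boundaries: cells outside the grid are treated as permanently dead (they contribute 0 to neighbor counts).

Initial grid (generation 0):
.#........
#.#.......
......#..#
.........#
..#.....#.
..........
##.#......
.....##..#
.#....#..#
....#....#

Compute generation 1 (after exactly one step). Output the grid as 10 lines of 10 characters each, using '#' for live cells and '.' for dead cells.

Answer: .#........
.#........
..........
........##
..........
.##.......
..........
###..##...
......#.##
..........

Derivation:
Simulating step by step:
Generation 0 (given above): 19 live cells
Generation 1: 14 live cells
(generation 1 grid is the final answer)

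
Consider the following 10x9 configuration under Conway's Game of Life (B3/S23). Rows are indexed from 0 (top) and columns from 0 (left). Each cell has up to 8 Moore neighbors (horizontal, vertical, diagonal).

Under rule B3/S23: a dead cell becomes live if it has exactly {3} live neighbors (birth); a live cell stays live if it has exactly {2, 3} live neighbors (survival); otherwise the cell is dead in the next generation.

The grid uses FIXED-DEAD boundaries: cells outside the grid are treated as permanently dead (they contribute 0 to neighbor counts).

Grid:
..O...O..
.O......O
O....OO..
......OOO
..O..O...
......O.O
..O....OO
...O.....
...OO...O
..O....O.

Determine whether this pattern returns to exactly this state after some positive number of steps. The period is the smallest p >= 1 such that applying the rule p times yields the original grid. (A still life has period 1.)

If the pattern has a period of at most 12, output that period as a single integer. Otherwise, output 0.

Simulating and comparing each generation to the original:
Gen 0 (original, given above): 23 live cells
Gen 1: 23 live cells, differs from original
Gen 2: 21 live cells, differs from original
Gen 3: 22 live cells, differs from original
Gen 4: 19 live cells, differs from original
Gen 5: 24 live cells, differs from original
Gen 6: 20 live cells, differs from original
Gen 7: 26 live cells, differs from original
Gen 8: 17 live cells, differs from original
Gen 9: 18 live cells, differs from original
Gen 10: 9 live cells, differs from original
Gen 11: 7 live cells, differs from original
Gen 12: 6 live cells, differs from original
No period found within 12 steps.

Answer: 0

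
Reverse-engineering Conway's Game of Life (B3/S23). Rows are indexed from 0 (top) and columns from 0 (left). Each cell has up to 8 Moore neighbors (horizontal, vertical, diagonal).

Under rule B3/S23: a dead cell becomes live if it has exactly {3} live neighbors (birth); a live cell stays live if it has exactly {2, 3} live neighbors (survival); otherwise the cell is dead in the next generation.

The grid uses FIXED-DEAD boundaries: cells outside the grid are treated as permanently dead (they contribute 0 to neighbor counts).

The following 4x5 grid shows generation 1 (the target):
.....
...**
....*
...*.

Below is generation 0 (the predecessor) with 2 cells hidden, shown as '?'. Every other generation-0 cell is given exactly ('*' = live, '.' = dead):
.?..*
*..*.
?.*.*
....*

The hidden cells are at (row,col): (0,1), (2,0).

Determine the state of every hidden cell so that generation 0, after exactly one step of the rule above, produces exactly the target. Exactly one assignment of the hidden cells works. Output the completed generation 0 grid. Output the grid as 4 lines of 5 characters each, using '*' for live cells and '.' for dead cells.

Answer: ....*
*..*.
..*.*
....*

Derivation:
Hidden generation-0 cells (in order): (0,1), (2,0).
A hidden cell only influences target cells in its own 3x3 neighborhood. Try each of the 2^2 = 4 assignments, step the completed generation 0 forward once under B3/S23, and compare with the target:
  (0,1)=. (2,0)=. -> step reproduces the target at every cell -> ACCEPT
  (0,1)=. (2,0)=* -> step gives (1,1)='*' but target has '.' -> reject
  (0,1)=* (2,0)=. -> step gives (1,1)='*' but target has '.' -> reject
  (0,1)=* (2,0)=* -> step gives (1,0)='*' but target has '.' -> reject
Unique solution: (0,1)=dead, (2,0)=dead.
Check: live-neighbor counts of every cell in the completed generation 0:
11121
02233
12142
01131
Applying B3/S23 to generation 0 with these counts gives:
.....
...**
....*
...*.
which matches the target exactly.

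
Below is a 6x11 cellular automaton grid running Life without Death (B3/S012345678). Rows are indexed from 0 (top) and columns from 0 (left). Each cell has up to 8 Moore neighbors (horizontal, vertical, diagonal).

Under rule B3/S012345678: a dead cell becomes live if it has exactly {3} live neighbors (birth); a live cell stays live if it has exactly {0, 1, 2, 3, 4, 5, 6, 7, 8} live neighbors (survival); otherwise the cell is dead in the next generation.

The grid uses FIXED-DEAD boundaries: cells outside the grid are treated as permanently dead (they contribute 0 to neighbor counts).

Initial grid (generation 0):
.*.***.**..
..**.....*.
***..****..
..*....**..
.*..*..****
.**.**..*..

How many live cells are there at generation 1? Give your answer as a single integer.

Answer: 39

Derivation:
Simulating step by step:
Generation 0 (given above): 30 live cells
Generation 1: 39 live cells
.*.***.**..
*.**.....*.
***..*****.
*.**.*.**..
.*..*******
.*****.**..
Population at generation 1: 39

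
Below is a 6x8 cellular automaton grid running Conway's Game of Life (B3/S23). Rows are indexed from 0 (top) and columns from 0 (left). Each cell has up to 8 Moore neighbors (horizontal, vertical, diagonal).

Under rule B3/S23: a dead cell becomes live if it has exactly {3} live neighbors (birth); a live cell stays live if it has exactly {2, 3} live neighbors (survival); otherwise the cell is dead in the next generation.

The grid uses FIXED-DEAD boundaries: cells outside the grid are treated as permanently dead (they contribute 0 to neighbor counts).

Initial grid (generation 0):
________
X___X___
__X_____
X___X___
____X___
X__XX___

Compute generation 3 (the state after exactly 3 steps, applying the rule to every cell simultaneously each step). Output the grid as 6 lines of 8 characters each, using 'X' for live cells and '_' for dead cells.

Simulating step by step:
Generation 0 (given above): 9 live cells
Generation 1: 7 live cells
________
________
_X_X____
___X____
____XX__
___XX___
Generation 2: 7 live cells
________
________
__X_____
__XX____
_____X__
___XXX__
Generation 3: 8 live cells
(generation 3 grid is the final answer)

Answer: ________
________
__XX____
__XX____
__X__X__
____XX__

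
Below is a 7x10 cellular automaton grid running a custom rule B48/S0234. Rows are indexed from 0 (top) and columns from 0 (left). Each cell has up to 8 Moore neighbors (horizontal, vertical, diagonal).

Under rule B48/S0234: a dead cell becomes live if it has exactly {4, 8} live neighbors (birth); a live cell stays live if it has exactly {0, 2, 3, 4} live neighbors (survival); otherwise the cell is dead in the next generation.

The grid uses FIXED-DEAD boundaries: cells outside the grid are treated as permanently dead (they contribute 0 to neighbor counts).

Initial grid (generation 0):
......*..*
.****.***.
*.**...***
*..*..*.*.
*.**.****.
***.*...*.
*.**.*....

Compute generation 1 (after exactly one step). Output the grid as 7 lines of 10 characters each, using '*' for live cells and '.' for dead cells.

Answer: ......**..
.****.*..*
*...*.*..*
*..**.*..*
*.*****.*.
*...*****.
*.**......

Derivation:
Simulating step by step:
Generation 0 (given above): 35 live cells
Generation 1: 33 live cells
(generation 1 grid is the final answer)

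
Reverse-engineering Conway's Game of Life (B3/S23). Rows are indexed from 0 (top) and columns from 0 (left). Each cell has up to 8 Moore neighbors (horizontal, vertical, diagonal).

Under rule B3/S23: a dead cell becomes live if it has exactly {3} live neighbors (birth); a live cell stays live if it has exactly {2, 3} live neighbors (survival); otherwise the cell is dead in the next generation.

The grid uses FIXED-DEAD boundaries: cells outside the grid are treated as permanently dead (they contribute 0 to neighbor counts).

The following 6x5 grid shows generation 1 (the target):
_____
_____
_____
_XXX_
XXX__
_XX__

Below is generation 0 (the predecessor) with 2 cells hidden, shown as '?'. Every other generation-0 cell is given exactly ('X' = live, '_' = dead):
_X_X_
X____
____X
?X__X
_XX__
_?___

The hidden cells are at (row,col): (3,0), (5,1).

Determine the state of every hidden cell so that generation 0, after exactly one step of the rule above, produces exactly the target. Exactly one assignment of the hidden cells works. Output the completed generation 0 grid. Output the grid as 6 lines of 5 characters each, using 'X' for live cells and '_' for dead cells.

Hidden generation-0 cells (in order): (3,0), (5,1).
A hidden cell only influences target cells in its own 3x3 neighborhood. Try each of the 2^2 = 4 assignments, step the completed generation 0 forward once under B3/S23, and compare with the target:
  (3,0)=_ (5,1)=_ -> step gives (4,0)='_' but target has 'X' -> reject
  (3,0)=_ (5,1)=X -> step reproduces the target at every cell -> ACCEPT
  (3,0)=X (5,1)=_ -> step gives (2,0)='X' but target has '_' -> reject
  (3,0)=X (5,1)=X -> step gives (2,0)='X' but target has '_' -> reject
Unique solution: (3,0)=dead, (5,1)=live.
Check: live-neighbor counts of every cell in the completed generation 0:
21201
12222
22121
22331
33321
22310
Applying B3/S23 to generation 0 with these counts gives:
_____
_____
_____
_XXX_
XXX__
_XX__
which matches the target exactly.

Answer: _X_X_
X____
____X
_X__X
_XX__
_X___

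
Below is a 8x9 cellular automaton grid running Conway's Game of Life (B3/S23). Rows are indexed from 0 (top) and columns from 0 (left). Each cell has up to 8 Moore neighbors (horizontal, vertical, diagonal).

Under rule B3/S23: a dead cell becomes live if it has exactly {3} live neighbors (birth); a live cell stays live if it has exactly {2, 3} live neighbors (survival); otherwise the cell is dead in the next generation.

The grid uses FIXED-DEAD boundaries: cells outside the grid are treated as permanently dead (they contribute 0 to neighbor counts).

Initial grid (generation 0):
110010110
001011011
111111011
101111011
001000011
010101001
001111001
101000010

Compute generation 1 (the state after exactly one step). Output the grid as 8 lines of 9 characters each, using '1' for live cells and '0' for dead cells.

Simulating step by step:
Generation 0 (given above): 40 live cells
Generation 1: 21 live cells
(generation 1 grid is the final answer)

Answer: 010110111
000000000
100000000
100001000
000001000
010001101
000001111
011010000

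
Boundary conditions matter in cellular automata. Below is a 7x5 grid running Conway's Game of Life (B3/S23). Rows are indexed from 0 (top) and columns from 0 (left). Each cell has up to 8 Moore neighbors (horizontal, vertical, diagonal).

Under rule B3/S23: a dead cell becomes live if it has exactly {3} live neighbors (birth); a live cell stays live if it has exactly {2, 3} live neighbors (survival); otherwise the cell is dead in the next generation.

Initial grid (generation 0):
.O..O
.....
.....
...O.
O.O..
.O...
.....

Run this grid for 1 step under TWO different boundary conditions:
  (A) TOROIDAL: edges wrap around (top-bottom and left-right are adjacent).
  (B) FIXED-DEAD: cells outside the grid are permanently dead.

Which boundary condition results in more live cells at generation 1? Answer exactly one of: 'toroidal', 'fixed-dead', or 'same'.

Answer: toroidal

Derivation:
Under TOROIDAL boundary, generation 1:
.....
.....
.....
.....
.OO..
.O...
O....
Population = 4

Under FIXED-DEAD boundary, generation 1:
.....
.....
.....
.....
.OO..
.O...
.....
Population = 3

Comparison: toroidal=4, fixed-dead=3 -> toroidal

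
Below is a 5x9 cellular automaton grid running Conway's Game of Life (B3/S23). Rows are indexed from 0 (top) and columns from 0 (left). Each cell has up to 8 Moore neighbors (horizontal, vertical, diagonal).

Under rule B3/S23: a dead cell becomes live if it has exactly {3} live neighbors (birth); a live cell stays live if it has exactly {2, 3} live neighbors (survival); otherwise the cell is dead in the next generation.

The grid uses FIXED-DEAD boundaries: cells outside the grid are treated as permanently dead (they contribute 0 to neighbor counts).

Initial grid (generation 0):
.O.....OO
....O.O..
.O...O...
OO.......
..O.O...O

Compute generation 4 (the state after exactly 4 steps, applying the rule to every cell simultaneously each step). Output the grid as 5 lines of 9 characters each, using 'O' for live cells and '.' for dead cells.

Simulating step by step:
Generation 0 (given above): 12 live cells
Generation 1: 11 live cells
.......O.
.....OOO.
OO...O...
OOO......
.O.......
Generation 2: 10 live cells
.......O.
.....O.O.
O.O..O...
..O......
OOO......
Generation 3: 8 live cells
......O..
.........
.O....O..
O.OO.....
.OO......
Generation 4: 7 live cells
(generation 4 grid is the final answer)

Answer: .........
.........
.OO......
O..O.....
.OOO.....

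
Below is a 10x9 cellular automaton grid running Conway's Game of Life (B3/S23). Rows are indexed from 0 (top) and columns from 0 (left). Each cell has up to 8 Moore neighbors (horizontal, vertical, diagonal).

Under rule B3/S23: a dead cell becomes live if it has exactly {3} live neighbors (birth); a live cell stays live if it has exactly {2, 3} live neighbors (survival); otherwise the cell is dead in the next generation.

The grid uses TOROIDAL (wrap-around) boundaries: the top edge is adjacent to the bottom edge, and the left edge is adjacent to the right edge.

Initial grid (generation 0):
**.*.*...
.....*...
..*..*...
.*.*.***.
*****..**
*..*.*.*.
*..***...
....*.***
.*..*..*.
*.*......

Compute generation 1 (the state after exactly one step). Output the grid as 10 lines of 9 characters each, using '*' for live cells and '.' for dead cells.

Simulating step by step:
Generation 0 (given above): 36 live cells
Generation 1: 31 live cells
(generation 1 grid is the final answer)

Answer: ***.*....
.**..**..
..*..*...
.....*.*.
.........
.....*.*.
*..*.....
*.....***
**.*.***.
*.***...*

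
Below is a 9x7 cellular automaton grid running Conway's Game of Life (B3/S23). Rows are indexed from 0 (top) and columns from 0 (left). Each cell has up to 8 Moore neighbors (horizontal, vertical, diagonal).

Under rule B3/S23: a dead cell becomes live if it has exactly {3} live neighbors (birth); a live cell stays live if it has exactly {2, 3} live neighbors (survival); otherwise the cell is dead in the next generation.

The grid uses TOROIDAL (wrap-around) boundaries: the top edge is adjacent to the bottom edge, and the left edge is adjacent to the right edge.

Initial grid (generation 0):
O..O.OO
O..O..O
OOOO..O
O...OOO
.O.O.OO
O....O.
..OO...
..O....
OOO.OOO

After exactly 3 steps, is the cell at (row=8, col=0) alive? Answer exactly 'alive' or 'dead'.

Answer: alive

Derivation:
Simulating step by step:
Generation 0 (given above): 31 live cells
Generation 1: 18 live cells
...O...
...O...
..OO...
.......
.O.....
OO.O.O.
.OOO...
O...OOO
..O.O..
Generation 2: 21 live cells
..OOO..
...OO..
..OO...
..O....
OOO....
O..OO..
...O...
O...OOO
....O.O
Generation 3: 16 live cells
..O....
.......
..O.O..
.......
O.O....
O..OO..
O..O...
O..OO.O
O.....O

Cell (8,0) at generation 3: 1 -> alive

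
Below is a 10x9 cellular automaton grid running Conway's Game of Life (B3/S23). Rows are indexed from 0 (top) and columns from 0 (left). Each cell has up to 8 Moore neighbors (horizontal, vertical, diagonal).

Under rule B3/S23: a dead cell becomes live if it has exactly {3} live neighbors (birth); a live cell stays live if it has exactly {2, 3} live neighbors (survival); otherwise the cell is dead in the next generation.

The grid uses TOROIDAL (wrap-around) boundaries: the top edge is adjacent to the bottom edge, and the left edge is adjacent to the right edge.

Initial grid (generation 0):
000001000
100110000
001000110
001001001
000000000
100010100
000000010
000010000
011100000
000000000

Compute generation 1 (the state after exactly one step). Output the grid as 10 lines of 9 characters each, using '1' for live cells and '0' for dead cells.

Simulating step by step:
Generation 0 (given above): 18 live cells
Generation 1: 21 live cells
(generation 1 grid is the final answer)

Answer: 000010000
000111100
011011111
000000110
000001000
000000000
000001000
001100000
001100000
001000000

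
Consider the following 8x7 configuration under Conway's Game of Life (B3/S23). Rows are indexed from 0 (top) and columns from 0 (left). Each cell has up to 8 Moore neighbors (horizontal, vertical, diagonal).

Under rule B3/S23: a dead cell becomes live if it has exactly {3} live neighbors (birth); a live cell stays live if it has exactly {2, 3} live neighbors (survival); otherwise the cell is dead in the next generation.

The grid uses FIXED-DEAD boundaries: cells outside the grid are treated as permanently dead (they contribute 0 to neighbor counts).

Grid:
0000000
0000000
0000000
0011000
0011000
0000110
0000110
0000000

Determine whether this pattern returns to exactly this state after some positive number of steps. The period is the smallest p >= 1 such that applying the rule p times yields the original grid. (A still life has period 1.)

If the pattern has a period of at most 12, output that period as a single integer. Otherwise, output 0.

Answer: 2

Derivation:
Simulating and comparing each generation to the original:
Gen 0 (original, given above): 8 live cells
Gen 1: 6 live cells, differs from original
Gen 2: 8 live cells, MATCHES original -> period = 2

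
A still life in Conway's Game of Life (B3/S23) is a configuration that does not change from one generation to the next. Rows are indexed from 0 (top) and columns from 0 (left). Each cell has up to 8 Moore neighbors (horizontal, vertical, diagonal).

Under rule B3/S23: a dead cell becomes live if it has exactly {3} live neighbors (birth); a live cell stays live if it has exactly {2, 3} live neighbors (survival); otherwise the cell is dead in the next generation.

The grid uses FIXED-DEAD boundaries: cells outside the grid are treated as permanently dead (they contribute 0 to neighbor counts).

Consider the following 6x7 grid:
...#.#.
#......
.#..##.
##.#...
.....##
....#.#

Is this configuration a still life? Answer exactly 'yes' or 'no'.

Compute generation 1 and compare to generation 0 (given above):
Generation 1:
.......
.....#.
.##.#..
###...#
....###
......#
Cell (0,3) differs: gen0=1 vs gen1=0 -> NOT a still life.

Answer: no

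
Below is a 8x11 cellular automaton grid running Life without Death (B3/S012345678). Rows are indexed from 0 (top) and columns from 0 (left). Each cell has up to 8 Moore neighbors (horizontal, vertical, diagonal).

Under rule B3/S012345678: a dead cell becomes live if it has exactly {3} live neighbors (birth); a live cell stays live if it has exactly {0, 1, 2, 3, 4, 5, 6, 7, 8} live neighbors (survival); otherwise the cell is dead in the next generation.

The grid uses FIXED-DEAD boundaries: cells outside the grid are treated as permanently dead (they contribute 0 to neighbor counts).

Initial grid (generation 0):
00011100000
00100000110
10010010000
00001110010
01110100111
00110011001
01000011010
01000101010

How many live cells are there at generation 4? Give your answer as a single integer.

Answer: 56

Derivation:
Simulating step by step:
Generation 0 (given above): 33 live cells
Generation 1: 46 live cells
00011100000
00100100110
10011011110
01001111111
01110100111
00111111001
01000111011
01000101010
Generation 2: 51 live cells
00011100000
00100100110
11111011110
11001111111
01110100111
00111111001
01010111011
01000101011
Generation 3: 54 live cells
00011100000
00100100110
11111011110
11001111111
11110100111
00111111001
01010111011
01101101011
Generation 4: 56 live cells
00011100000
00100100110
11111011110
11001111111
11110100111
10111111001
01010111011
01111101011
Population at generation 4: 56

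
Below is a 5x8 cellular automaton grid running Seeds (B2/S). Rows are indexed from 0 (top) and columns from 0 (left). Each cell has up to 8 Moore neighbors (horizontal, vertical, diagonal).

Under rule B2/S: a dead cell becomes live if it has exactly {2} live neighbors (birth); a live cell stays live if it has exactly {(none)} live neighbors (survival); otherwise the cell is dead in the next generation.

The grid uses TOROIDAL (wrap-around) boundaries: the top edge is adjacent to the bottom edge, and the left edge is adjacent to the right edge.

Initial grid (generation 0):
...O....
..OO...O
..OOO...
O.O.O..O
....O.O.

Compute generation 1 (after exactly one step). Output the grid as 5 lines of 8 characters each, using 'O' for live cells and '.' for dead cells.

Simulating step by step:
Generation 0 (given above): 13 live cells
Generation 1: 10 live cells
(generation 1 grid is the final answer)

Answer: .....OOO
.O......
.....OO.
......O.
OOO.....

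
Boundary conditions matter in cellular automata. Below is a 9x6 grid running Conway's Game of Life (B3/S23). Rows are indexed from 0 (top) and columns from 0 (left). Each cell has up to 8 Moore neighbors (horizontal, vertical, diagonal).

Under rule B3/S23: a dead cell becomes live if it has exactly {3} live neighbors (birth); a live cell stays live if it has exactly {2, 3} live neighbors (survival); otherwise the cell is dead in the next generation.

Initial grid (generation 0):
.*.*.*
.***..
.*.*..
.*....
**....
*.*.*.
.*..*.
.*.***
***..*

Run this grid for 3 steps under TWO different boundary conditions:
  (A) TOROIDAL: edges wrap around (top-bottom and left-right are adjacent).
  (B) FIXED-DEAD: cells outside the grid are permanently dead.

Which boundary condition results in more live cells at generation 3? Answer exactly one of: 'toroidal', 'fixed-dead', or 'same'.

Under TOROIDAL boundary, generation 3:
..*.*.
**.*..
***...
..*.**
..**..
.....*
**.**.
......
...*..
Population = 19

Under FIXED-DEAD boundary, generation 3:
..***.
..***.
......
......
..**..
*.....
**..*.
*.....
..**..
Population = 15

Comparison: toroidal=19, fixed-dead=15 -> toroidal

Answer: toroidal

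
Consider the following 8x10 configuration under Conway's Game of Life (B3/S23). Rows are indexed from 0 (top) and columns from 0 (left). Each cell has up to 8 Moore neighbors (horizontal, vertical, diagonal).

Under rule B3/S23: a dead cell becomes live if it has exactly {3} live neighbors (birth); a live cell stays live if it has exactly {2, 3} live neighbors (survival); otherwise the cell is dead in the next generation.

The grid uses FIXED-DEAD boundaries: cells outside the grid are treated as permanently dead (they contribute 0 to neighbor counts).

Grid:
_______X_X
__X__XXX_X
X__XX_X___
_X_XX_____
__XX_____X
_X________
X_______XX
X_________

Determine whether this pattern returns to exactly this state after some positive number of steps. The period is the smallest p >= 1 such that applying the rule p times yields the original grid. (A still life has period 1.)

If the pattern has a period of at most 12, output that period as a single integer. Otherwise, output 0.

Simulating and comparing each generation to the original:
Gen 0 (original, given above): 22 live cells
Gen 1: 19 live cells, differs from original
Gen 2: 21 live cells, differs from original
Gen 3: 24 live cells, differs from original
Gen 4: 29 live cells, differs from original
Gen 5: 23 live cells, differs from original
Gen 6: 22 live cells, differs from original
Gen 7: 26 live cells, differs from original
Gen 8: 21 live cells, differs from original
Gen 9: 28 live cells, differs from original
Gen 10: 24 live cells, differs from original
Gen 11: 26 live cells, differs from original
Gen 12: 22 live cells, differs from original
No period found within 12 steps.

Answer: 0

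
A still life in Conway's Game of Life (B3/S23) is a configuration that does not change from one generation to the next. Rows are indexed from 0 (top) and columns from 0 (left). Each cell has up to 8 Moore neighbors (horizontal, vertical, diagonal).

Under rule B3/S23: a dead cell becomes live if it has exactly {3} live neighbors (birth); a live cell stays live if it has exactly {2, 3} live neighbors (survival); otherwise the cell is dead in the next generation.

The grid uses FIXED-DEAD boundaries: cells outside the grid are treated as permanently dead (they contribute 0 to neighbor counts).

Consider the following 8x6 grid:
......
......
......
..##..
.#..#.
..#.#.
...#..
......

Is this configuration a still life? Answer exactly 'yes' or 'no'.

Answer: yes

Derivation:
Compute generation 1 and compare to generation 0 (given above):
Generation 1:
......
......
......
..##..
.#..#.
..#.#.
...#..
......
The grids are IDENTICAL -> still life.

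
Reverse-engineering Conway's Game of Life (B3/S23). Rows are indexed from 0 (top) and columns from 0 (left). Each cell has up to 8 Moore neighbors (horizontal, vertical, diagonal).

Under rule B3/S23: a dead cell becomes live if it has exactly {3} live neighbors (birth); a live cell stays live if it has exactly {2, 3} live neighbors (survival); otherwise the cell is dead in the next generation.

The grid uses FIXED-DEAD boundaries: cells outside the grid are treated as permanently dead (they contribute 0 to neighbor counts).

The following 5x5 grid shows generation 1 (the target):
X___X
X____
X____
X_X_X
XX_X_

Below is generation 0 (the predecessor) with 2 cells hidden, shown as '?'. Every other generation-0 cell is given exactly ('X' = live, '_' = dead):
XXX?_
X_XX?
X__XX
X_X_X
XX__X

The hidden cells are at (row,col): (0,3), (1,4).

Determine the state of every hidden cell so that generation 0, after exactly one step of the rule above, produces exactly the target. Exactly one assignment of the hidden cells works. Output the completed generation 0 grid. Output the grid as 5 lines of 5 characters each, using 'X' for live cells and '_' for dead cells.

Hidden generation-0 cells (in order): (0,3), (1,4).
A hidden cell only influences target cells in its own 3x3 neighborhood. Try each of the 2^2 = 4 assignments, step the completed generation 0 forward once under B3/S23, and compare with the target:
  (0,3)=_ (1,4)=_ -> step gives (0,2)='X' but target has '_' -> reject
  (0,3)=_ (1,4)=X -> step gives (0,2)='X' but target has '_' -> reject
  (0,3)=X (1,4)=_ -> step gives (0,3)='X' but target has '_' -> reject
  (0,3)=X (1,4)=X -> step reproduces the target at every cell -> ACCEPT
Unique solution: (0,3)=live, (1,4)=live.
Check: live-neighbor counts of every cell in the completed generation 0:
24443
36564
25464
35253
23231
Applying B3/S23 to generation 0 with these counts gives:
X___X
X____
X____
X_X_X
XX_X_
which matches the target exactly.

Answer: XXXX_
X_XXX
X__XX
X_X_X
XX__X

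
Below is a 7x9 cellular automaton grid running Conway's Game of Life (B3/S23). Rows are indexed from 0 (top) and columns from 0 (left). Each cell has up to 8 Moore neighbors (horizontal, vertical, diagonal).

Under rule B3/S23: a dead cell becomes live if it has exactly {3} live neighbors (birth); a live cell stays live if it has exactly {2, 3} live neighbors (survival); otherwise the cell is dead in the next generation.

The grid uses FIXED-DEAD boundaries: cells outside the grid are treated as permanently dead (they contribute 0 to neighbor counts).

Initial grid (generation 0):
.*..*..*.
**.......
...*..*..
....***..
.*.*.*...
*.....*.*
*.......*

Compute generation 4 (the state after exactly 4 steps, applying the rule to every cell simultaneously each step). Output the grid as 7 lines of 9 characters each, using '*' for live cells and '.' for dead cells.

Simulating step by step:
Generation 0 (given above): 18 live cells
Generation 1: 15 live cells
**.......
***......
....*.*..
..**..*..
.......*.
**.....*.
.......*.
Generation 2: 16 live cells
*.*......
*.*......
.....*...
...*.***.
.**...**.
......***
.........
Generation 3: 10 live cells
.........
.........
....**...
..*.**.*.
..*......
......*.*
.......*.
Generation 4: 13 live cells
(generation 4 grid is the final answer)

Answer: .........
.........
...****..
....***..
...*.***.
.......*.
.......*.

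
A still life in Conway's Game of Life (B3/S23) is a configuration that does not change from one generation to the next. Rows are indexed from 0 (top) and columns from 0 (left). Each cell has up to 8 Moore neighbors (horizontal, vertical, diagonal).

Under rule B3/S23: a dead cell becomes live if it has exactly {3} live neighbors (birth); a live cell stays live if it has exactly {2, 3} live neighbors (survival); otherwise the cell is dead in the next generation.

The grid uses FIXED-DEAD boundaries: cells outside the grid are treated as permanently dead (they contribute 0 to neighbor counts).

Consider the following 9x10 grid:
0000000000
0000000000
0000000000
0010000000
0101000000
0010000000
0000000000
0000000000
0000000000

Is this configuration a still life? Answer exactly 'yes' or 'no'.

Answer: yes

Derivation:
Compute generation 1 and compare to generation 0 (given above):
Generation 1:
0000000000
0000000000
0000000000
0010000000
0101000000
0010000000
0000000000
0000000000
0000000000
The grids are IDENTICAL -> still life.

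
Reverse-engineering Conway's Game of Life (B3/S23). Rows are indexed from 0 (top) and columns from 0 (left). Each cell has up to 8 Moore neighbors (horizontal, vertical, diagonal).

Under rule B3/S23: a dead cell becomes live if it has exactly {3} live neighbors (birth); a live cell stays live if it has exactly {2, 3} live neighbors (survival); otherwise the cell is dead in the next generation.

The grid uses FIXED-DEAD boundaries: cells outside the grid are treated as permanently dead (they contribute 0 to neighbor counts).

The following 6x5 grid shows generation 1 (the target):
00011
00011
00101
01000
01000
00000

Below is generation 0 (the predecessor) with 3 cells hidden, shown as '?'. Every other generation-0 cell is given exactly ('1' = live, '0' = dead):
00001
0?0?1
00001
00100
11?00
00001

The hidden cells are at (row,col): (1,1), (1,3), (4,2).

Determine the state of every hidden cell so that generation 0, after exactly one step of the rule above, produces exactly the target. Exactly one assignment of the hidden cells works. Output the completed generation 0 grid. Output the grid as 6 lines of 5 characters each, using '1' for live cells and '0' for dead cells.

Answer: 00001
01011
00001
00100
11000
00001

Derivation:
Hidden generation-0 cells (in order): (1,1), (1,3), (4,2).
A hidden cell only influences target cells in its own 3x3 neighborhood. Try each of the 2^3 = 8 assignments, step the completed generation 0 forward once under B3/S23, and compare with the target:
  (1,1)=0 (1,3)=0 (4,2)=0 -> step gives (0,3)='0' but target has '1' -> reject
  (1,1)=0 (1,3)=0 (4,2)=1 -> step gives (0,3)='0' but target has '1' -> reject
  (1,1)=0 (1,3)=1 (4,2)=0 -> step gives (2,2)='0' but target has '1' -> reject
  (1,1)=0 (1,3)=1 (4,2)=1 -> step gives (2,2)='0' but target has '1' -> reject
  (1,1)=1 (1,3)=0 (4,2)=0 -> step gives (0,3)='0' but target has '1' -> reject
  (1,1)=1 (1,3)=0 (4,2)=1 -> step gives (0,3)='0' but target has '1' -> reject
  (1,1)=1 (1,3)=1 (4,2)=0 -> step reproduces the target at every cell -> ACCEPT
  (1,1)=1 (1,3)=1 (4,2)=1 -> step gives (3,1)='0' but target has '1' -> reject
Unique solution: (1,1)=live, (1,3)=live, (4,2)=dead.
Check: live-neighbor counts of every cell in the completed generation 0:
11232
10233
12342
23121
12221
22110
Applying B3/S23 to generation 0 with these counts gives:
00011
00011
00101
01000
01000
00000
which matches the target exactly.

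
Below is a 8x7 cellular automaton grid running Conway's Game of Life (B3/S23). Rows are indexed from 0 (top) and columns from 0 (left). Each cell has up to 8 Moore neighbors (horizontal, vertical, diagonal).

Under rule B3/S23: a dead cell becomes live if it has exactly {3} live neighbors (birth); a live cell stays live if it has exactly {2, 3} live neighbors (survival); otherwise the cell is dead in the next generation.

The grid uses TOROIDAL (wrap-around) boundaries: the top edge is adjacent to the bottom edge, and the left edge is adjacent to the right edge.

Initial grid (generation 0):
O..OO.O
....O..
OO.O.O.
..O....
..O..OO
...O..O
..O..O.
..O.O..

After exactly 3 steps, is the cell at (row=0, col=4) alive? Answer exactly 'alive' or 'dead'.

Simulating step by step:
Generation 0 (given above): 19 live cells
Generation 1: 27 live cells
....O..
.OO....
.OOOO..
O.OOOO.
..OO.OO
..OOO.O
..O.OO.
.OO.O.O
Generation 2: 15 live cells
O....O.
.O..O..
O....O.
O......
O......
.O....O
O.....O
.OO.O..
Generation 3: 24 live cells
O.OOOO.
OO..OO.
OO....O
OO.....
OO....O
.O....O
..O..OO
.O...O.

Cell (0,4) at generation 3: 1 -> alive

Answer: alive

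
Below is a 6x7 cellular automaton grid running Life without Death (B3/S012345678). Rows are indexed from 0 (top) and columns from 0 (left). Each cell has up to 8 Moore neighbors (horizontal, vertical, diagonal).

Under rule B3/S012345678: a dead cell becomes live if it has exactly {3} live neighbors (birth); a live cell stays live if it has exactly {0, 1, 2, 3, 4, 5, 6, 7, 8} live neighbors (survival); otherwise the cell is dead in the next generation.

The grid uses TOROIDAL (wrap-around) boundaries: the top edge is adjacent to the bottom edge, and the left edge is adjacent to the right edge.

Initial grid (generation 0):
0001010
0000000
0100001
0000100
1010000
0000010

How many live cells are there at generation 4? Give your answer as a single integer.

Simulating step by step:
Generation 0 (given above): 8 live cells
Generation 1: 13 live cells
0001110
0000000
0100001
1100100
1010000
0000111
Generation 2: 20 live cells
0001111
0000110
0100001
1110101
1011100
0000111
Generation 3: 27 live cells
0001111
1001110
0111101
1110101
1011100
1010111
Generation 4: 30 live cells
0111111
1101110
0111101
1110101
1011100
1010111
Population at generation 4: 30

Answer: 30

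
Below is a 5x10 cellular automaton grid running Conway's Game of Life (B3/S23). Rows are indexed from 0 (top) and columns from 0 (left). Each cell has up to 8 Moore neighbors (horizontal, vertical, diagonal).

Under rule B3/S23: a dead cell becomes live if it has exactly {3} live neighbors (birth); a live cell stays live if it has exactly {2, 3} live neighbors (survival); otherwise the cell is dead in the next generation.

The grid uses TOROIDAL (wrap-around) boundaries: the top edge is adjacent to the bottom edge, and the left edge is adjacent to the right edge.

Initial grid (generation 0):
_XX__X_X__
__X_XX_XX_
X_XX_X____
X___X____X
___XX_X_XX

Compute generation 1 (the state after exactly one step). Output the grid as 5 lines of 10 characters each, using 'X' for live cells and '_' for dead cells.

Answer: _XX______X
_____X_XX_
X_X__XX_X_
XXX_____X_
_XXXX_XXXX

Derivation:
Simulating step by step:
Generation 0 (given above): 21 live cells
Generation 1: 23 live cells
(generation 1 grid is the final answer)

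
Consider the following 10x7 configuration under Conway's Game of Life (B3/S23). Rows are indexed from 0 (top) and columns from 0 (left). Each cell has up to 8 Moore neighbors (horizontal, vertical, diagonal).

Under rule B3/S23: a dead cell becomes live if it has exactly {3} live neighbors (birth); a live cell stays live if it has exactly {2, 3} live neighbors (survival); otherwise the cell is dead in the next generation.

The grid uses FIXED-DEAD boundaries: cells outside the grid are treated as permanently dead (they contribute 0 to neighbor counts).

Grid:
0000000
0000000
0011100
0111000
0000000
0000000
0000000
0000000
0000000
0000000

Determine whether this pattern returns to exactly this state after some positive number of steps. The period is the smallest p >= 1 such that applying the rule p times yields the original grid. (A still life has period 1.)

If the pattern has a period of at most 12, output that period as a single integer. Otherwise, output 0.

Simulating and comparing each generation to the original:
Gen 0 (original, given above): 6 live cells
Gen 1: 6 live cells, differs from original
Gen 2: 6 live cells, MATCHES original -> period = 2

Answer: 2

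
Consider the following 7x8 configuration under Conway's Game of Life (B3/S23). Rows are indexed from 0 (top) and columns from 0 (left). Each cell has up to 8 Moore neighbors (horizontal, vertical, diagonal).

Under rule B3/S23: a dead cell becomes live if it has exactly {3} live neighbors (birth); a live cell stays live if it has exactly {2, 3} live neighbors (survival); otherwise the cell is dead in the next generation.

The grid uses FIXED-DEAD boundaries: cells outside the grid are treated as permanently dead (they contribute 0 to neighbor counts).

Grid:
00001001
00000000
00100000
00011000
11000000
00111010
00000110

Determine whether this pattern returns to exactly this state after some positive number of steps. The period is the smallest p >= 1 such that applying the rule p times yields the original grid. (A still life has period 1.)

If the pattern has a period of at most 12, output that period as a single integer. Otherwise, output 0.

Answer: 0

Derivation:
Simulating and comparing each generation to the original:
Gen 0 (original, given above): 13 live cells
Gen 1: 15 live cells, differs from original
Gen 2: 9 live cells, differs from original
Gen 3: 13 live cells, differs from original
Gen 4: 10 live cells, differs from original
Gen 5: 13 live cells, differs from original
Gen 6: 13 live cells, differs from original
Gen 7: 15 live cells, differs from original
Gen 8: 13 live cells, differs from original
Gen 9: 13 live cells, differs from original
Gen 10: 13 live cells, differs from original
Gen 11: 8 live cells, differs from original
Gen 12: 8 live cells, differs from original
No period found within 12 steps.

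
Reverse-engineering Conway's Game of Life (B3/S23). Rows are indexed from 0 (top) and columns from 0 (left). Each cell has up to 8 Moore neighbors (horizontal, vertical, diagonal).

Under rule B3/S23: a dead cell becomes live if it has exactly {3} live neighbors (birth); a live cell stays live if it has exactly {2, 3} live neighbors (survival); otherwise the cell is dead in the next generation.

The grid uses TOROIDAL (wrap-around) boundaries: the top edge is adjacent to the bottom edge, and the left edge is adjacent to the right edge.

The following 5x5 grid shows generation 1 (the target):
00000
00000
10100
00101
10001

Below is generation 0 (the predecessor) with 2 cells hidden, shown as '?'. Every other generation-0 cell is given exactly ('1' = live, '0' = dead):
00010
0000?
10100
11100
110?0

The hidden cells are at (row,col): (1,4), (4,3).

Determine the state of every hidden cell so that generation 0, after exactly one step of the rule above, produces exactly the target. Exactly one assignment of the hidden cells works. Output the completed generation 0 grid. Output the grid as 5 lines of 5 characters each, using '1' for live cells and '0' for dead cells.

Answer: 00010
00000
10100
11100
11000

Derivation:
Hidden generation-0 cells (in order): (1,4), (4,3).
A hidden cell only influences target cells in its own 3x3 neighborhood. Try each of the 2^2 = 4 assignments, step the completed generation 0 forward once under B3/S23, and compare with the target:
  (1,4)=0 (4,3)=0 -> step reproduces the target at every cell -> ACCEPT
  (1,4)=0 (4,3)=1 -> step gives (0,2)='1' but target has '0' -> reject
  (1,4)=1 (4,3)=0 -> step gives (0,0)='1' but target has '0' -> reject
  (1,4)=1 (4,3)=1 -> step gives (0,0)='1' but target has '0' -> reject
Unique solution: (1,4)=dead, (4,3)=dead.
Check: live-neighbor counts of every cell in the completed generation 0:
22202
12222
25222
46323
34423
Applying B3/S23 to generation 0 with these counts gives:
00000
00000
10100
00101
10001
which matches the target exactly.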